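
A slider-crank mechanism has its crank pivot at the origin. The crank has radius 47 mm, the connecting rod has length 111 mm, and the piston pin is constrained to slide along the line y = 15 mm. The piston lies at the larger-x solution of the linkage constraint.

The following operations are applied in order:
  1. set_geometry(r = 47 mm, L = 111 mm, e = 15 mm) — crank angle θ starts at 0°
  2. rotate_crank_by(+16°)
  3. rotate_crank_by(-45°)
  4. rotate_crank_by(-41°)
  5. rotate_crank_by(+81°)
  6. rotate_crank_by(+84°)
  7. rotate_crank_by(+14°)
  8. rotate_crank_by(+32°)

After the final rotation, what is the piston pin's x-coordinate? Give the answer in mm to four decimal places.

set_geometry: r = 47 mm, L = 111 mm, e = 15 mm; θ ← 0°
rotate_crank_by(+16°): θ ← 0° +16° = 16°
rotate_crank_by(-45°): θ ← 16° -45° = -29°
rotate_crank_by(-41°): θ ← -29° -41° = -70°
rotate_crank_by(+81°): θ ← -70° +81° = 11°
rotate_crank_by(+84°): θ ← 11° +84° = 95°
rotate_crank_by(+14°): θ ← 95° +14° = 109°
rotate_crank_by(+32°): θ ← 109° +32° = 141°
crank pin P = (r cos θ, r sin θ) = (-36.525860, 29.578058)
h = r sin θ − e = 29.578058 − 15 = 14.578058
x = r cos θ + √(L² − h²) = -36.525860 + √(12321.0 − 212.5198) = -36.525860 + 110.038540 = 73.512679

73.5127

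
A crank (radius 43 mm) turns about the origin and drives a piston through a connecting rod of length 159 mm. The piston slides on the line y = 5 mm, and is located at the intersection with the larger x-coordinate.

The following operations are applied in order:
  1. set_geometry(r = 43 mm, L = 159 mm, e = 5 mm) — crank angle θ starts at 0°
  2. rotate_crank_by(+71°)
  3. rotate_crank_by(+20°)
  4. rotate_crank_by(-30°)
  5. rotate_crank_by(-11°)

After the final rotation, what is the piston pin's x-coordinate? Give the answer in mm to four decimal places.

set_geometry: r = 43 mm, L = 159 mm, e = 5 mm; θ ← 0°
rotate_crank_by(+71°): θ ← 0° +71° = 71°
rotate_crank_by(+20°): θ ← 71° +20° = 91°
rotate_crank_by(-30°): θ ← 91° -30° = 61°
rotate_crank_by(-11°): θ ← 61° -11° = 50°
crank pin P = (r cos θ, r sin θ) = (27.639867, 32.939911)
h = r sin θ − e = 32.939911 − 5 = 27.939911
x = r cos θ + √(L² − h²) = 27.639867 + √(25281.0 − 780.6386) = 27.639867 + 156.525913 = 184.165780

184.1658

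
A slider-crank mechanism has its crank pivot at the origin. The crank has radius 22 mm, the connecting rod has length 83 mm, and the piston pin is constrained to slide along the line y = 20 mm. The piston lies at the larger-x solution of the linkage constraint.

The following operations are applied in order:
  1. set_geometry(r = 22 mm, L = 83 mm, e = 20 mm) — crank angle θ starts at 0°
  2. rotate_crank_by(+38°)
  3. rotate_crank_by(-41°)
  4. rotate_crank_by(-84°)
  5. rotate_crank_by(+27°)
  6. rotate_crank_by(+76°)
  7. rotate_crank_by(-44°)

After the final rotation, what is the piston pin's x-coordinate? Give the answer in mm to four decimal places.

set_geometry: r = 22 mm, L = 83 mm, e = 20 mm; θ ← 0°
rotate_crank_by(+38°): θ ← 0° +38° = 38°
rotate_crank_by(-41°): θ ← 38° -41° = -3°
rotate_crank_by(-84°): θ ← -3° -84° = -87°
rotate_crank_by(+27°): θ ← -87° +27° = -60°
rotate_crank_by(+76°): θ ← -60° +76° = 16°
rotate_crank_by(-44°): θ ← 16° -44° = -28°
crank pin P = (r cos θ, r sin θ) = (19.424847, -10.328374)
h = r sin θ − e = -10.328374 − 20 = -30.328374
x = r cos θ + √(L² − h²) = 19.424847 + √(6889.0 − 919.8103) = 19.424847 + 77.260531 = 96.685378

96.6854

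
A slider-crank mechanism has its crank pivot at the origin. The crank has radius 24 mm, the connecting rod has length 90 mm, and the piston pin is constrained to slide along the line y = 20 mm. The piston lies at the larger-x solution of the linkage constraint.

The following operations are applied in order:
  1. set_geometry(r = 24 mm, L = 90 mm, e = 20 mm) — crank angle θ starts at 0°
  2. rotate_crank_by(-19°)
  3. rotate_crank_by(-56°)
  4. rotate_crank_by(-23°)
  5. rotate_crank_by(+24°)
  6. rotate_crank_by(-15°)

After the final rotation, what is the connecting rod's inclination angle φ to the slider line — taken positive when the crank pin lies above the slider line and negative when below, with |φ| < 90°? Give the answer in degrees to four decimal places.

-29.2649

set_geometry: r = 24 mm, L = 90 mm, e = 20 mm; θ ← 0°
rotate_crank_by(-19°): θ ← 0° -19° = -19°
rotate_crank_by(-56°): θ ← -19° -56° = -75°
rotate_crank_by(-23°): θ ← -75° -23° = -98°
rotate_crank_by(+24°): θ ← -98° +24° = -74°
rotate_crank_by(-15°): θ ← -74° -15° = -89°
crank pin P = (r cos θ, r sin θ) = (0.418858, -23.996345)
h = r sin θ − e = -23.996345 − 20 = -43.996345
sin φ = h / L = -43.996345 / 90 = -0.48884827
φ = arcsin(-0.48884827) = -29.264910°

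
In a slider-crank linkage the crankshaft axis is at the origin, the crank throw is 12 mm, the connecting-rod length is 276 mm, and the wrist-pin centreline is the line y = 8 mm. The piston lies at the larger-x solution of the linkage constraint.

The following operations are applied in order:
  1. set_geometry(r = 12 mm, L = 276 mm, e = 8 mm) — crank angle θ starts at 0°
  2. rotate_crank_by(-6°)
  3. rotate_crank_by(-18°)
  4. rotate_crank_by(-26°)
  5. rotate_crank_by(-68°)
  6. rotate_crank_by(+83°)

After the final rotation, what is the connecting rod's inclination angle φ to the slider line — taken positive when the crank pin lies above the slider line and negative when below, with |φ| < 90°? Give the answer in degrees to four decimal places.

set_geometry: r = 12 mm, L = 276 mm, e = 8 mm; θ ← 0°
rotate_crank_by(-6°): θ ← 0° -6° = -6°
rotate_crank_by(-18°): θ ← -6° -18° = -24°
rotate_crank_by(-26°): θ ← -24° -26° = -50°
rotate_crank_by(-68°): θ ← -50° -68° = -118°
rotate_crank_by(+83°): θ ← -118° +83° = -35°
crank pin P = (r cos θ, r sin θ) = (9.829825, -6.882917)
h = r sin θ − e = -6.882917 − 8 = -14.882917
sin φ = h / L = -14.882917 / 276 = -0.05392361
φ = arcsin(-0.05392361) = -3.091095°

-3.0911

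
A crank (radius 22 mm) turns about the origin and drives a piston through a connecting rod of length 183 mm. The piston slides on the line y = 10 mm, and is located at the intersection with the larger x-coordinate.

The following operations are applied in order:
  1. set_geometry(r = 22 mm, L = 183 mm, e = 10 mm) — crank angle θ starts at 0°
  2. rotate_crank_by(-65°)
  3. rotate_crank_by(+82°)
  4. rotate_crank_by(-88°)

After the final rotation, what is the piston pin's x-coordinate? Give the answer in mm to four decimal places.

187.5517

set_geometry: r = 22 mm, L = 183 mm, e = 10 mm; θ ← 0°
rotate_crank_by(-65°): θ ← 0° -65° = -65°
rotate_crank_by(+82°): θ ← -65° +82° = 17°
rotate_crank_by(-88°): θ ← 17° -88° = -71°
crank pin P = (r cos θ, r sin θ) = (7.162499, -20.801409)
h = r sin θ − e = -20.801409 − 10 = -30.801409
x = r cos θ + √(L² − h²) = 7.162499 + √(33489.0 − 948.7268) = 7.162499 + 180.389227 = 187.551726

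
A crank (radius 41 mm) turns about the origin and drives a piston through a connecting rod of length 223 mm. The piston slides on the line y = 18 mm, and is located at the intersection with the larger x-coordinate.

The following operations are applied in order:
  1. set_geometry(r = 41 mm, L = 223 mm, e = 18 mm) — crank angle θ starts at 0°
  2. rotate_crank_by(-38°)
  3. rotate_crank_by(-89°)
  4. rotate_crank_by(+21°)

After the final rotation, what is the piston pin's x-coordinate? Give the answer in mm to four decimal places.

set_geometry: r = 41 mm, L = 223 mm, e = 18 mm; θ ← 0°
rotate_crank_by(-38°): θ ← 0° -38° = -38°
rotate_crank_by(-89°): θ ← -38° -89° = -127°
rotate_crank_by(+21°): θ ← -127° +21° = -106°
crank pin P = (r cos θ, r sin θ) = (-11.301132, -39.411730)
h = r sin θ − e = -39.411730 − 18 = -57.411730
x = r cos θ + √(L² − h²) = -11.301132 + √(49729.0 − 3296.1067) = -11.301132 + 215.482930 = 204.181799

204.1818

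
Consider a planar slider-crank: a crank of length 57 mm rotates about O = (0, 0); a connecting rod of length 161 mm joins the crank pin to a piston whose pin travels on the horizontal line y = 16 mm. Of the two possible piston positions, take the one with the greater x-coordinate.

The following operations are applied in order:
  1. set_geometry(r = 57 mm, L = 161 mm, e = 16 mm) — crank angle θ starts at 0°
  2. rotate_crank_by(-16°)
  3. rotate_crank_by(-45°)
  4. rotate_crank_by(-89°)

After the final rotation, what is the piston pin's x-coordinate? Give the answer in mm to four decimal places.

105.3645

set_geometry: r = 57 mm, L = 161 mm, e = 16 mm; θ ← 0°
rotate_crank_by(-16°): θ ← 0° -16° = -16°
rotate_crank_by(-45°): θ ← -16° -45° = -61°
rotate_crank_by(-89°): θ ← -61° -89° = -150°
crank pin P = (r cos θ, r sin θ) = (-49.363448, -28.500000)
h = r sin θ − e = -28.500000 − 16 = -44.500000
x = r cos θ + √(L² − h²) = -49.363448 + √(25921.0 − 1980.2500) = -49.363448 + 154.727987 = 105.364539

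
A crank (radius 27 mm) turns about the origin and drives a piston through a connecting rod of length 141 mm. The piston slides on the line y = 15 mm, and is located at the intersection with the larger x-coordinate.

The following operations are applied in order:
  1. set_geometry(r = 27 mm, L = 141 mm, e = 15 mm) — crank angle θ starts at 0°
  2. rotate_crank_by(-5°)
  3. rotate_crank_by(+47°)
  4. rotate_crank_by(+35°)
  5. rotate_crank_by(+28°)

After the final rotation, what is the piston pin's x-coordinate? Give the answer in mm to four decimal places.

set_geometry: r = 27 mm, L = 141 mm, e = 15 mm; θ ← 0°
rotate_crank_by(-5°): θ ← 0° -5° = -5°
rotate_crank_by(+47°): θ ← -5° +47° = 42°
rotate_crank_by(+35°): θ ← 42° +35° = 77°
rotate_crank_by(+28°): θ ← 77° +28° = 105°
crank pin P = (r cos θ, r sin θ) = (-6.988114, 26.079997)
h = r sin θ − e = 26.079997 − 15 = 11.079997
x = r cos θ + √(L² − h²) = -6.988114 + √(19881.0 − 122.7663) = -6.988114 + 140.563984 = 133.575870

133.5759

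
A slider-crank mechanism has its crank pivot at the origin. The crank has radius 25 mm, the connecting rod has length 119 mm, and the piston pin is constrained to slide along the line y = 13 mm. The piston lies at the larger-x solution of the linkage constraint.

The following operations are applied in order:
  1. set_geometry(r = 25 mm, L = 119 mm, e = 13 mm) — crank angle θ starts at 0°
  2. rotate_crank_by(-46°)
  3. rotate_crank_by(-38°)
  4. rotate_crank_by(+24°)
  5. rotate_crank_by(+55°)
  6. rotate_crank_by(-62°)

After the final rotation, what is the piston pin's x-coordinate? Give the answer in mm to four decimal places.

123.1883

set_geometry: r = 25 mm, L = 119 mm, e = 13 mm; θ ← 0°
rotate_crank_by(-46°): θ ← 0° -46° = -46°
rotate_crank_by(-38°): θ ← -46° -38° = -84°
rotate_crank_by(+24°): θ ← -84° +24° = -60°
rotate_crank_by(+55°): θ ← -60° +55° = -5°
rotate_crank_by(-62°): θ ← -5° -62° = -67°
crank pin P = (r cos θ, r sin θ) = (9.768278, -23.012621)
h = r sin θ − e = -23.012621 − 13 = -36.012621
x = r cos θ + √(L² − h²) = 9.768278 + √(14161.0 − 1296.9089) = 9.768278 + 113.419977 = 123.188255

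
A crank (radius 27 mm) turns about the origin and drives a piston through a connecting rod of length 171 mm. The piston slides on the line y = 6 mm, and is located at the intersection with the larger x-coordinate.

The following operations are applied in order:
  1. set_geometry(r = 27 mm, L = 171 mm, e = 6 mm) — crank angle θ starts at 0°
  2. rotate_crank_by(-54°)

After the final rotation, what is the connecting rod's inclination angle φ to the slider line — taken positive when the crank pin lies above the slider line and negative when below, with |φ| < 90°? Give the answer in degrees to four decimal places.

set_geometry: r = 27 mm, L = 171 mm, e = 6 mm; θ ← 0°
rotate_crank_by(-54°): θ ← 0° -54° = -54°
crank pin P = (r cos θ, r sin θ) = (15.870202, -21.843459)
h = r sin θ − e = -21.843459 − 6 = -27.843459
sin φ = h / L = -27.843459 / 171 = -0.16282724
φ = arcsin(-0.16282724) = -9.371038°

-9.3710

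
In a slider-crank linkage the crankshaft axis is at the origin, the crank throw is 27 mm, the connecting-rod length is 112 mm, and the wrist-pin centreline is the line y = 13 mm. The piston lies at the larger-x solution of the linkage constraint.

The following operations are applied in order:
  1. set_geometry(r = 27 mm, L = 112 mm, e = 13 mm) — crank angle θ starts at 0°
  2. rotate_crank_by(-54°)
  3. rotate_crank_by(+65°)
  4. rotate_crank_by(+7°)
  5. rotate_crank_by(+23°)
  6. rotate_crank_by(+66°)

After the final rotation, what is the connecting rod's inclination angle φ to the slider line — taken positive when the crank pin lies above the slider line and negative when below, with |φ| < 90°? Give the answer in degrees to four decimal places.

set_geometry: r = 27 mm, L = 112 mm, e = 13 mm; θ ← 0°
rotate_crank_by(-54°): θ ← 0° -54° = -54°
rotate_crank_by(+65°): θ ← -54° +65° = 11°
rotate_crank_by(+7°): θ ← 11° +7° = 18°
rotate_crank_by(+23°): θ ← 18° +23° = 41°
rotate_crank_by(+66°): θ ← 41° +66° = 107°
crank pin P = (r cos θ, r sin θ) = (-7.894036, 25.820228)
h = r sin θ − e = 25.820228 − 13 = 12.820228
sin φ = h / L = 12.820228 / 112 = 0.11446633
φ = arcsin(0.11446633) = 6.572844°

6.5728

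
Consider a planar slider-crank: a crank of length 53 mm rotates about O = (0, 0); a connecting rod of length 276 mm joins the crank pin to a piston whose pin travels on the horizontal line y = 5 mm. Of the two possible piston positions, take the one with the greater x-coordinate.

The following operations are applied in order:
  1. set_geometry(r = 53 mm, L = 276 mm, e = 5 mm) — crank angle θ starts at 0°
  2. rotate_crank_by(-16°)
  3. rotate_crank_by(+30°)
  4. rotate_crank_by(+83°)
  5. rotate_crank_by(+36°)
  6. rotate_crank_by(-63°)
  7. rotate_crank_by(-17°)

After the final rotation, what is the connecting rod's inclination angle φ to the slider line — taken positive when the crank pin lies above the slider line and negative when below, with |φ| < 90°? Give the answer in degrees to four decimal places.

set_geometry: r = 53 mm, L = 276 mm, e = 5 mm; θ ← 0°
rotate_crank_by(-16°): θ ← 0° -16° = -16°
rotate_crank_by(+30°): θ ← -16° +30° = 14°
rotate_crank_by(+83°): θ ← 14° +83° = 97°
rotate_crank_by(+36°): θ ← 97° +36° = 133°
rotate_crank_by(-63°): θ ← 133° -63° = 70°
rotate_crank_by(-17°): θ ← 70° -17° = 53°
crank pin P = (r cos θ, r sin θ) = (31.896196, 42.327682)
h = r sin θ − e = 42.327682 − 5 = 37.327682
sin φ = h / L = 37.327682 / 276 = 0.13524522
φ = arcsin(0.13524522) = 7.772800°

7.7728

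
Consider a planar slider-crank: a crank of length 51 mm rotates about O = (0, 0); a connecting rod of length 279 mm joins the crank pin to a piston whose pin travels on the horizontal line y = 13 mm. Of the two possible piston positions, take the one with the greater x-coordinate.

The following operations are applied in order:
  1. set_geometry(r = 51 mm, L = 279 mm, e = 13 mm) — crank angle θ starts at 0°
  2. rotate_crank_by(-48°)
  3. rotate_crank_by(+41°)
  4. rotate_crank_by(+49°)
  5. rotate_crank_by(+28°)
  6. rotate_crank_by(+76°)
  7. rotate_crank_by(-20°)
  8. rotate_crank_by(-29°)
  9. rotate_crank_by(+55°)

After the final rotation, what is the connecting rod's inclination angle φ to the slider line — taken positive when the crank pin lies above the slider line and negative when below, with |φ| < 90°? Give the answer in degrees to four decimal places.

2.2479

set_geometry: r = 51 mm, L = 279 mm, e = 13 mm; θ ← 0°
rotate_crank_by(-48°): θ ← 0° -48° = -48°
rotate_crank_by(+41°): θ ← -48° +41° = -7°
rotate_crank_by(+49°): θ ← -7° +49° = 42°
rotate_crank_by(+28°): θ ← 42° +28° = 70°
rotate_crank_by(+76°): θ ← 70° +76° = 146°
rotate_crank_by(-20°): θ ← 146° -20° = 126°
rotate_crank_by(-29°): θ ← 126° -29° = 97°
rotate_crank_by(+55°): θ ← 97° +55° = 152°
crank pin P = (r cos θ, r sin θ) = (-45.030327, 23.943050)
h = r sin θ − e = 23.943050 − 13 = 10.943050
sin φ = h / L = 10.943050 / 279 = 0.03922240
φ = arcsin(0.03922240) = 2.247855°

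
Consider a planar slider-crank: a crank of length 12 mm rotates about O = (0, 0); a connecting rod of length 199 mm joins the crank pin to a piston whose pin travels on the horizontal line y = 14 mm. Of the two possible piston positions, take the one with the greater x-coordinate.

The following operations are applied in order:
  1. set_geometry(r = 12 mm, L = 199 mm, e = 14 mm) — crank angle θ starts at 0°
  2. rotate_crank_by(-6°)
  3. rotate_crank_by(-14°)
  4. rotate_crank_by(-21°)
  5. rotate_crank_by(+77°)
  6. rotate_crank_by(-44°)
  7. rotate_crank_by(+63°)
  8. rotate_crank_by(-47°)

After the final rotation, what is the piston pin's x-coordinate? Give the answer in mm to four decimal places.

set_geometry: r = 12 mm, L = 199 mm, e = 14 mm; θ ← 0°
rotate_crank_by(-6°): θ ← 0° -6° = -6°
rotate_crank_by(-14°): θ ← -6° -14° = -20°
rotate_crank_by(-21°): θ ← -20° -21° = -41°
rotate_crank_by(+77°): θ ← -41° +77° = 36°
rotate_crank_by(-44°): θ ← 36° -44° = -8°
rotate_crank_by(+63°): θ ← -8° +63° = 55°
rotate_crank_by(-47°): θ ← 55° -47° = 8°
crank pin P = (r cos θ, r sin θ) = (11.883217, 1.670077)
h = r sin θ − e = 1.670077 − 14 = -12.329923
x = r cos θ + √(L² − h²) = 11.883217 + √(39601.0 − 152.0270) = 11.883217 + 198.617655 = 210.500872

210.5009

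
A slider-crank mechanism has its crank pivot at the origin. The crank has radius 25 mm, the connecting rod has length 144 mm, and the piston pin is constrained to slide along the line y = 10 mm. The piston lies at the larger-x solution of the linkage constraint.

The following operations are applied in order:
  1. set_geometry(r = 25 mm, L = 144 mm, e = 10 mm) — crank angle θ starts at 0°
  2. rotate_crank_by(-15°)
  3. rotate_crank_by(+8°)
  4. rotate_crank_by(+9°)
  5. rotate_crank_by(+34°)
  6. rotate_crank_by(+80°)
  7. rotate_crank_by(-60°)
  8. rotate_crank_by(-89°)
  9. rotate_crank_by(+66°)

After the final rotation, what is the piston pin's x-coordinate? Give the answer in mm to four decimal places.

164.9214

set_geometry: r = 25 mm, L = 144 mm, e = 10 mm; θ ← 0°
rotate_crank_by(-15°): θ ← 0° -15° = -15°
rotate_crank_by(+8°): θ ← -15° +8° = -7°
rotate_crank_by(+9°): θ ← -7° +9° = 2°
rotate_crank_by(+34°): θ ← 2° +34° = 36°
rotate_crank_by(+80°): θ ← 36° +80° = 116°
rotate_crank_by(-60°): θ ← 116° -60° = 56°
rotate_crank_by(-89°): θ ← 56° -89° = -33°
rotate_crank_by(+66°): θ ← -33° +66° = 33°
crank pin P = (r cos θ, r sin θ) = (20.966764, 13.615976)
h = r sin θ − e = 13.615976 − 10 = 3.615976
x = r cos θ + √(L² − h²) = 20.966764 + √(20736.0 − 13.0753) = 20.966764 + 143.954593 = 164.921357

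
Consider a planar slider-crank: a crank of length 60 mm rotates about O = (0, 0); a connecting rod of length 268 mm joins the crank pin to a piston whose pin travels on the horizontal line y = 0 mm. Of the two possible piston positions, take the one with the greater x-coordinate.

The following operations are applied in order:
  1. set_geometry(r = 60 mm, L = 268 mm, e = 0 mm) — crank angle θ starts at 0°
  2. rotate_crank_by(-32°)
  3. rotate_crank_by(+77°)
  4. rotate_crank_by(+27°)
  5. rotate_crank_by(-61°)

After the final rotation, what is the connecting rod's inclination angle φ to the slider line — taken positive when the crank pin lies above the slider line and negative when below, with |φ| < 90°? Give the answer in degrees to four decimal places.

2.4483

set_geometry: r = 60 mm, L = 268 mm, e = 0 mm; θ ← 0°
rotate_crank_by(-32°): θ ← 0° -32° = -32°
rotate_crank_by(+77°): θ ← -32° +77° = 45°
rotate_crank_by(+27°): θ ← 45° +27° = 72°
rotate_crank_by(-61°): θ ← 72° -61° = 11°
crank pin P = (r cos θ, r sin θ) = (58.897631, 11.448540)
h = r sin θ − e = 11.448540 − 0 = 11.448540
sin φ = h / L = 11.448540 / 268 = 0.04271843
φ = arcsin(0.04271843) = 2.448331°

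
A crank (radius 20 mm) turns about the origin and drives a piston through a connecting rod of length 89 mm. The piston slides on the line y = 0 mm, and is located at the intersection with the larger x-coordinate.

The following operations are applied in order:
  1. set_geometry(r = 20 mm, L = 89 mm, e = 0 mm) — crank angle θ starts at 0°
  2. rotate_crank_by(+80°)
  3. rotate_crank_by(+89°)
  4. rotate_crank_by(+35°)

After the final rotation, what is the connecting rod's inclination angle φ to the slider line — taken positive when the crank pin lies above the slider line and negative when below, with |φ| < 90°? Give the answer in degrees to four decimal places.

set_geometry: r = 20 mm, L = 89 mm, e = 0 mm; θ ← 0°
rotate_crank_by(+80°): θ ← 0° +80° = 80°
rotate_crank_by(+89°): θ ← 80° +89° = 169°
rotate_crank_by(+35°): θ ← 169° +35° = 204°
crank pin P = (r cos θ, r sin θ) = (-18.270909, -8.134733)
h = r sin θ − e = -8.134733 − 0 = -8.134733
sin φ = h / L = -8.134733 / 89 = -0.09140149
φ = arcsin(-0.09140149) = -5.244239°

-5.2442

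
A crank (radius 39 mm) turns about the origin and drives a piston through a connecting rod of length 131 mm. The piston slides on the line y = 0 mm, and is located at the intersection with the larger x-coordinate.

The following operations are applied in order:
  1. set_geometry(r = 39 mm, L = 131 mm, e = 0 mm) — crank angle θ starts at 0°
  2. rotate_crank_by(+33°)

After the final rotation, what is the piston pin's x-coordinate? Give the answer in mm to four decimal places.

161.9746

set_geometry: r = 39 mm, L = 131 mm, e = 0 mm; θ ← 0°
rotate_crank_by(+33°): θ ← 0° +33° = 33°
crank pin P = (r cos θ, r sin θ) = (32.708152, 21.240922)
h = r sin θ − e = 21.240922 − 0 = 21.240922
x = r cos θ + √(L² − h²) = 32.708152 + √(17161.0 − 451.1768) = 32.708152 + 129.266481 = 161.974634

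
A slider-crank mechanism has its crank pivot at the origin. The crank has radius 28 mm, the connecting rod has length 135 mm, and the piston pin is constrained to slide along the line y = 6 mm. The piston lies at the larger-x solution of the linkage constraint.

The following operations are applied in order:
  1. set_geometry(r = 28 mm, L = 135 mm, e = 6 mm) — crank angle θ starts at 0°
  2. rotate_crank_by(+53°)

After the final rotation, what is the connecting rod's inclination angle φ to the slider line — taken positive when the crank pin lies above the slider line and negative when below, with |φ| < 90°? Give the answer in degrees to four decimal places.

6.9613

set_geometry: r = 28 mm, L = 135 mm, e = 6 mm; θ ← 0°
rotate_crank_by(+53°): θ ← 0° +53° = 53°
crank pin P = (r cos θ, r sin θ) = (16.850821, 22.361794)
h = r sin θ − e = 22.361794 − 6 = 16.361794
sin φ = h / L = 16.361794 / 135 = 0.12119848
φ = arcsin(0.12119848) = 6.961275°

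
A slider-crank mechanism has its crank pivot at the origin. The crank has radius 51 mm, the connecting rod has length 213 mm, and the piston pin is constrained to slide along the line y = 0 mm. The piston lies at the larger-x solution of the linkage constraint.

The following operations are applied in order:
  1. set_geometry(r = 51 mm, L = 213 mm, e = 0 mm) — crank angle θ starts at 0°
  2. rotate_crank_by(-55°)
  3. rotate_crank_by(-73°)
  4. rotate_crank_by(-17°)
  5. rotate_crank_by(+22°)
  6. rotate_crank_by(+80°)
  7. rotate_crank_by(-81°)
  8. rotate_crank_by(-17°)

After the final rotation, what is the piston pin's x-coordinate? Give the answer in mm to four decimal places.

170.9336

set_geometry: r = 51 mm, L = 213 mm, e = 0 mm; θ ← 0°
rotate_crank_by(-55°): θ ← 0° -55° = -55°
rotate_crank_by(-73°): θ ← -55° -73° = -128°
rotate_crank_by(-17°): θ ← -128° -17° = -145°
rotate_crank_by(+22°): θ ← -145° +22° = -123°
rotate_crank_by(+80°): θ ← -123° +80° = -43°
rotate_crank_by(-81°): θ ← -43° -81° = -124°
rotate_crank_by(-17°): θ ← -124° -17° = -141°
crank pin P = (r cos θ, r sin θ) = (-39.634444, -32.095340)
h = r sin θ − e = -32.095340 − 0 = -32.095340
x = r cos θ + √(L² − h²) = -39.634444 + √(45369.0 − 1030.1108) = -39.634444 + 210.568016 = 170.933571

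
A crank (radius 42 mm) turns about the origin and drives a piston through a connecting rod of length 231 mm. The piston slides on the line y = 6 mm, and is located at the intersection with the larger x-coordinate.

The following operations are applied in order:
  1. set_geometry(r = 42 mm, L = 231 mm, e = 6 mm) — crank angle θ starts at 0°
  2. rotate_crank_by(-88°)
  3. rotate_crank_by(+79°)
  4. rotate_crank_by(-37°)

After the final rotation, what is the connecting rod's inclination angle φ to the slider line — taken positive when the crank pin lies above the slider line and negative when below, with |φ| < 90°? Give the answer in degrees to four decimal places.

-9.0191

set_geometry: r = 42 mm, L = 231 mm, e = 6 mm; θ ← 0°
rotate_crank_by(-88°): θ ← 0° -88° = -88°
rotate_crank_by(+79°): θ ← -88° +79° = -9°
rotate_crank_by(-37°): θ ← -9° -37° = -46°
crank pin P = (r cos θ, r sin θ) = (29.175652, -30.212272)
h = r sin θ − e = -30.212272 − 6 = -36.212272
sin φ = h / L = -36.212272 / 231 = -0.15676308
φ = arcsin(-0.15676308) = -9.019063°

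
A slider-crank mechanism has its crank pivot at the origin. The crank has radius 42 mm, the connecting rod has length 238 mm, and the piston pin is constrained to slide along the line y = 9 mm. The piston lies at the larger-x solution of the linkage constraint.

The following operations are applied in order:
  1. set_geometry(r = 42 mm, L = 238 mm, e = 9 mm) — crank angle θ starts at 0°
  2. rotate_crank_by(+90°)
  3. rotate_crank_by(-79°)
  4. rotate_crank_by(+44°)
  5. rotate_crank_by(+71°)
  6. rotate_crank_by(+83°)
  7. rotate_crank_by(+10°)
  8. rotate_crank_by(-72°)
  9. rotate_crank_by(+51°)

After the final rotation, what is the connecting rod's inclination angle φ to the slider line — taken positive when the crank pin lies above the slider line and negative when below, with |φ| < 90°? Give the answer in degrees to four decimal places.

-5.2987

set_geometry: r = 42 mm, L = 238 mm, e = 9 mm; θ ← 0°
rotate_crank_by(+90°): θ ← 0° +90° = 90°
rotate_crank_by(-79°): θ ← 90° -79° = 11°
rotate_crank_by(+44°): θ ← 11° +44° = 55°
rotate_crank_by(+71°): θ ← 55° +71° = 126°
rotate_crank_by(+83°): θ ← 126° +83° = 209°
rotate_crank_by(+10°): θ ← 209° +10° = 219°
rotate_crank_by(-72°): θ ← 219° -72° = 147°
rotate_crank_by(+51°): θ ← 147° +51° = 198°
crank pin P = (r cos θ, r sin θ) = (-39.944374, -12.978714)
h = r sin θ − e = -12.978714 − 9 = -21.978714
sin φ = h / L = -21.978714 / 238 = -0.09234754
φ = arcsin(-0.09234754) = -5.298674°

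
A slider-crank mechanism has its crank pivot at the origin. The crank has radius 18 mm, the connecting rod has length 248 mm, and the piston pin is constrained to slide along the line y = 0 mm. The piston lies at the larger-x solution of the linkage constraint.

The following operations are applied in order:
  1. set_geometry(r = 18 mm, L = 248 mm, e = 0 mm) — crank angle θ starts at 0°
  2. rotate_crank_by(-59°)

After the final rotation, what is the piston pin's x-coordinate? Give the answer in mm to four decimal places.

256.7903

set_geometry: r = 18 mm, L = 248 mm, e = 0 mm; θ ← 0°
rotate_crank_by(-59°): θ ← 0° -59° = -59°
crank pin P = (r cos θ, r sin θ) = (9.270685, -15.429011)
h = r sin θ − e = -15.429011 − 0 = -15.429011
x = r cos θ + √(L² − h²) = 9.270685 + √(61504.0 − 238.0544) = 9.270685 + 247.519586 = 256.790272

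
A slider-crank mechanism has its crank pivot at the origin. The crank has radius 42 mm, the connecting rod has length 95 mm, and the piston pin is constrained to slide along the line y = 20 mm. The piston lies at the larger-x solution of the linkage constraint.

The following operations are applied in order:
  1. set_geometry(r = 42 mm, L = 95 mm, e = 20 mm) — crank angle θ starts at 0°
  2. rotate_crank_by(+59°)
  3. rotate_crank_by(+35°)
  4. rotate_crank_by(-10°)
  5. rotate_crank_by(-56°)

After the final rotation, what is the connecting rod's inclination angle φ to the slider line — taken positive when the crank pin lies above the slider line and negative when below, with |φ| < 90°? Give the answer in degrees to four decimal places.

set_geometry: r = 42 mm, L = 95 mm, e = 20 mm; θ ← 0°
rotate_crank_by(+59°): θ ← 0° +59° = 59°
rotate_crank_by(+35°): θ ← 59° +35° = 94°
rotate_crank_by(-10°): θ ← 94° -10° = 84°
rotate_crank_by(-56°): θ ← 84° -56° = 28°
crank pin P = (r cos θ, r sin θ) = (37.083799, 19.717806)
h = r sin θ − e = 19.717806 − 20 = -0.282194
sin φ = h / L = -0.282194 / 95 = -0.00297047
φ = arcsin(-0.00297047) = -0.170195°

-0.1702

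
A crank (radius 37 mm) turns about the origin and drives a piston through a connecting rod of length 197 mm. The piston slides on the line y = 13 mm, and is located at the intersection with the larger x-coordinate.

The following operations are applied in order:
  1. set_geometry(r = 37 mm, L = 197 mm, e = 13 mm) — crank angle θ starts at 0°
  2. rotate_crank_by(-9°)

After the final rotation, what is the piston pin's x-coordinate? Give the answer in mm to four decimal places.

set_geometry: r = 37 mm, L = 197 mm, e = 13 mm; θ ← 0°
rotate_crank_by(-9°): θ ← 0° -9° = -9°
crank pin P = (r cos θ, r sin θ) = (36.544469, -5.788075)
h = r sin θ − e = -5.788075 − 13 = -18.788075
x = r cos θ + √(L² − h²) = 36.544469 + √(38809.0 − 352.9918) = 36.544469 + 196.102035 = 232.646504

232.6465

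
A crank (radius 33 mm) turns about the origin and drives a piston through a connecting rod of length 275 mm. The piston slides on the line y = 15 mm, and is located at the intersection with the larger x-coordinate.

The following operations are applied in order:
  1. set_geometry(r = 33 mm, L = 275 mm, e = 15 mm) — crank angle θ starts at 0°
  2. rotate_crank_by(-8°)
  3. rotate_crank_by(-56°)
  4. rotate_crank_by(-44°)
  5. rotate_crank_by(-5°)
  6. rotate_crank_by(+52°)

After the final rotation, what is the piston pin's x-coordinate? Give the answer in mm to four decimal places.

287.4782

set_geometry: r = 33 mm, L = 275 mm, e = 15 mm; θ ← 0°
rotate_crank_by(-8°): θ ← 0° -8° = -8°
rotate_crank_by(-56°): θ ← -8° -56° = -64°
rotate_crank_by(-44°): θ ← -64° -44° = -108°
rotate_crank_by(-5°): θ ← -108° -5° = -113°
rotate_crank_by(+52°): θ ← -113° +52° = -61°
crank pin P = (r cos θ, r sin θ) = (15.998717, -28.862450)
h = r sin θ − e = -28.862450 − 15 = -43.862450
x = r cos θ + √(L² − h²) = 15.998717 + √(75625.0 − 1923.9145) = 15.998717 + 271.479438 = 287.478156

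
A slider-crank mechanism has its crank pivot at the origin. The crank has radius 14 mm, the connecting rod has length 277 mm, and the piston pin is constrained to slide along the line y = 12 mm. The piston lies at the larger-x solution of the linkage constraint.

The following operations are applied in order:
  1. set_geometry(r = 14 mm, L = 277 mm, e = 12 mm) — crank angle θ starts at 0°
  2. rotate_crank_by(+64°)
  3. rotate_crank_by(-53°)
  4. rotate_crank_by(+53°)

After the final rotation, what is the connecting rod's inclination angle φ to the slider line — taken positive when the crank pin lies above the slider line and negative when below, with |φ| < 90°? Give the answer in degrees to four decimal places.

0.1206

set_geometry: r = 14 mm, L = 277 mm, e = 12 mm; θ ← 0°
rotate_crank_by(+64°): θ ← 0° +64° = 64°
rotate_crank_by(-53°): θ ← 64° -53° = 11°
rotate_crank_by(+53°): θ ← 11° +53° = 64°
crank pin P = (r cos θ, r sin θ) = (6.137196, 12.583117)
h = r sin θ − e = 12.583117 − 12 = 0.583117
sin φ = h / L = 0.583117 / 277 = 0.00210511
φ = arcsin(0.00210511) = 0.120614°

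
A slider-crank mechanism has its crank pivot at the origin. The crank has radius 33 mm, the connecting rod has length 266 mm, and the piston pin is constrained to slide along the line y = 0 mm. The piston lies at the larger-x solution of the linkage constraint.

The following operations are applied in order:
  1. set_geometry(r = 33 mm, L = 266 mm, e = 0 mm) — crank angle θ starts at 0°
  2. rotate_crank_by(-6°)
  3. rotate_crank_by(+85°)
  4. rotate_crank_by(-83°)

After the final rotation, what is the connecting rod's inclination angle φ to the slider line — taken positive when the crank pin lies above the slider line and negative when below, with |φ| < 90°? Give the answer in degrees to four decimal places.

set_geometry: r = 33 mm, L = 266 mm, e = 0 mm; θ ← 0°
rotate_crank_by(-6°): θ ← 0° -6° = -6°
rotate_crank_by(+85°): θ ← -6° +85° = 79°
rotate_crank_by(-83°): θ ← 79° -83° = -4°
crank pin P = (r cos θ, r sin θ) = (32.919614, -2.301964)
h = r sin θ − e = -2.301964 − 0 = -2.301964
sin φ = h / L = -2.301964 / 266 = -0.00865400
φ = arcsin(-0.00865400) = -0.495844°

-0.4958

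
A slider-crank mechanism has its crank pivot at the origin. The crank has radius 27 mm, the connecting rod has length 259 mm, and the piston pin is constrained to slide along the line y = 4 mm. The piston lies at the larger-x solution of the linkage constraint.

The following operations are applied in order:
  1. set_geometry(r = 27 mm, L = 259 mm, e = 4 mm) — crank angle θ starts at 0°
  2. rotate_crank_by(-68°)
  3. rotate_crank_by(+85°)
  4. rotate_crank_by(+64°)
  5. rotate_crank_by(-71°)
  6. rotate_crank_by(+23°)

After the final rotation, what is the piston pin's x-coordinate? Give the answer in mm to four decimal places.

set_geometry: r = 27 mm, L = 259 mm, e = 4 mm; θ ← 0°
rotate_crank_by(-68°): θ ← 0° -68° = -68°
rotate_crank_by(+85°): θ ← -68° +85° = 17°
rotate_crank_by(+64°): θ ← 17° +64° = 81°
rotate_crank_by(-71°): θ ← 81° -71° = 10°
rotate_crank_by(+23°): θ ← 10° +23° = 33°
crank pin P = (r cos θ, r sin θ) = (22.644105, 14.705254)
h = r sin θ − e = 14.705254 − 4 = 10.705254
x = r cos θ + √(L² − h²) = 22.644105 + √(67081.0 − 114.6025) = 22.644105 + 258.778665 = 281.422770

281.4228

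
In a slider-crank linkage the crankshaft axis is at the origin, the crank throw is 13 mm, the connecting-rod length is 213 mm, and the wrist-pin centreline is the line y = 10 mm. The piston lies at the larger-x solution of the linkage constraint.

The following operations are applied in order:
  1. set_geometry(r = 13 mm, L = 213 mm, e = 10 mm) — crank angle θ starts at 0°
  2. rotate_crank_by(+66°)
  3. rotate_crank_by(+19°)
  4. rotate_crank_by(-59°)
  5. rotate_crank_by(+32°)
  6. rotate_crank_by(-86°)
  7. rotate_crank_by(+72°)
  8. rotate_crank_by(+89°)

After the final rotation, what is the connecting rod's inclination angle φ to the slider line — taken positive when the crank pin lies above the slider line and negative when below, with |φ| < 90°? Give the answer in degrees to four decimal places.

-0.1325

set_geometry: r = 13 mm, L = 213 mm, e = 10 mm; θ ← 0°
rotate_crank_by(+66°): θ ← 0° +66° = 66°
rotate_crank_by(+19°): θ ← 66° +19° = 85°
rotate_crank_by(-59°): θ ← 85° -59° = 26°
rotate_crank_by(+32°): θ ← 26° +32° = 58°
rotate_crank_by(-86°): θ ← 58° -86° = -28°
rotate_crank_by(+72°): θ ← -28° +72° = 44°
rotate_crank_by(+89°): θ ← 44° +89° = 133°
crank pin P = (r cos θ, r sin θ) = (-8.865979, 9.507598)
h = r sin θ − e = 9.507598 − 10 = -0.492402
sin φ = h / L = -0.492402 / 213 = -0.00231175
φ = arcsin(-0.00231175) = -0.132453°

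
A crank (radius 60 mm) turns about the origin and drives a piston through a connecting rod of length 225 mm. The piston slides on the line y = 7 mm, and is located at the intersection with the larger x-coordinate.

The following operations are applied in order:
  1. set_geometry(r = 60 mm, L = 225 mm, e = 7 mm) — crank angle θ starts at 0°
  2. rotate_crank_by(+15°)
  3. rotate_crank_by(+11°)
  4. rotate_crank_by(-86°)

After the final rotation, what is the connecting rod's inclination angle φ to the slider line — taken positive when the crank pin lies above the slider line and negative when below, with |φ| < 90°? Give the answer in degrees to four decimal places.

set_geometry: r = 60 mm, L = 225 mm, e = 7 mm; θ ← 0°
rotate_crank_by(+15°): θ ← 0° +15° = 15°
rotate_crank_by(+11°): θ ← 15° +11° = 26°
rotate_crank_by(-86°): θ ← 26° -86° = -60°
crank pin P = (r cos θ, r sin θ) = (30.000000, -51.961524)
h = r sin θ − e = -51.961524 − 7 = -58.961524
sin φ = h / L = -58.961524 / 225 = -0.26205122
φ = arcsin(-0.26205122) = -15.191809°

-15.1918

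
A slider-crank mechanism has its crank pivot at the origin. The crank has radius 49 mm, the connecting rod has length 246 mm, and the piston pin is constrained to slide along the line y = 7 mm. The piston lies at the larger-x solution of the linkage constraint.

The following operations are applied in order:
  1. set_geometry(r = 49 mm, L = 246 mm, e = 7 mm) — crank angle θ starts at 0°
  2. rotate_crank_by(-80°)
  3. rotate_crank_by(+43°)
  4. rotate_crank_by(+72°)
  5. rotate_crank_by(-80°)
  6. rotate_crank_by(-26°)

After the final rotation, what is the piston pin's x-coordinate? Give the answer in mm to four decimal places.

set_geometry: r = 49 mm, L = 246 mm, e = 7 mm; θ ← 0°
rotate_crank_by(-80°): θ ← 0° -80° = -80°
rotate_crank_by(+43°): θ ← -80° +43° = -37°
rotate_crank_by(+72°): θ ← -37° +72° = 35°
rotate_crank_by(-80°): θ ← 35° -80° = -45°
rotate_crank_by(-26°): θ ← -45° -26° = -71°
crank pin P = (r cos θ, r sin θ) = (15.952840, -46.330410)
h = r sin θ − e = -46.330410 − 7 = -53.330410
x = r cos θ + √(L² − h²) = 15.952840 + √(60516.0 − 2844.1327) = 15.952840 + 240.149677 = 256.102517

256.1025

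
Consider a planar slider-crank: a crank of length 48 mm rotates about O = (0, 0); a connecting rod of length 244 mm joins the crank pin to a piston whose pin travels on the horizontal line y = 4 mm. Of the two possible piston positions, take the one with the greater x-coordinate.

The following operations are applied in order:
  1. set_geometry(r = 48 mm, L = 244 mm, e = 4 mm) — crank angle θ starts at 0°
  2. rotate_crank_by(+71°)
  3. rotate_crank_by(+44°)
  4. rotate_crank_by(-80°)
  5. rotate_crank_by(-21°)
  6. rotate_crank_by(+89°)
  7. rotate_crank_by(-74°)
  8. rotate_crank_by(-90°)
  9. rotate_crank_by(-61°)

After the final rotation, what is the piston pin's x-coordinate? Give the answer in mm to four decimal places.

set_geometry: r = 48 mm, L = 244 mm, e = 4 mm; θ ← 0°
rotate_crank_by(+71°): θ ← 0° +71° = 71°
rotate_crank_by(+44°): θ ← 71° +44° = 115°
rotate_crank_by(-80°): θ ← 115° -80° = 35°
rotate_crank_by(-21°): θ ← 35° -21° = 14°
rotate_crank_by(+89°): θ ← 14° +89° = 103°
rotate_crank_by(-74°): θ ← 103° -74° = 29°
rotate_crank_by(-90°): θ ← 29° -90° = -61°
rotate_crank_by(-61°): θ ← -61° -61° = -122°
crank pin P = (r cos θ, r sin θ) = (-25.436125, -40.706309)
h = r sin θ − e = -40.706309 − 4 = -44.706309
x = r cos θ + √(L² − h²) = -25.436125 + √(59536.0 − 1998.6540) = -25.436125 + 239.869435 = 214.433311

214.4333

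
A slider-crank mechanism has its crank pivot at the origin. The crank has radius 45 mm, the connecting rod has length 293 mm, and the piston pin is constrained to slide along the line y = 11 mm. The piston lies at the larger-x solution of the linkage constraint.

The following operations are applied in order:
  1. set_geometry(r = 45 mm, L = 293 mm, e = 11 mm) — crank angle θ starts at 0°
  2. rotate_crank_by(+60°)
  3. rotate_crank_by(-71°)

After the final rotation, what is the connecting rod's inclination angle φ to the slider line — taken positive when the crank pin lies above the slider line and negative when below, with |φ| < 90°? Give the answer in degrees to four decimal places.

-3.8330

set_geometry: r = 45 mm, L = 293 mm, e = 11 mm; θ ← 0°
rotate_crank_by(+60°): θ ← 0° +60° = 60°
rotate_crank_by(-71°): θ ← 60° -71° = -11°
crank pin P = (r cos θ, r sin θ) = (44.173223, -8.586405)
h = r sin θ − e = -8.586405 − 11 = -19.586405
sin φ = h / L = -19.586405 / 293 = -0.06684780
φ = arcsin(-0.06684780) = -3.832955°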